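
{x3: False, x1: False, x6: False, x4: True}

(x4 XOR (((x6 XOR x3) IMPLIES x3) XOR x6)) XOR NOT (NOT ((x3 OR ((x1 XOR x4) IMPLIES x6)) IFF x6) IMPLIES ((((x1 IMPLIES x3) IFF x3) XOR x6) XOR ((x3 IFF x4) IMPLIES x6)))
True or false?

False

x6 XOR x3 = False XOR False = False
(x6 XOR x3) IMPLIES x3 = False IMPLIES False = True
((x6 XOR x3) IMPLIES x3) XOR x6 = True XOR False = True
x4 XOR (((x6 XOR x3) IMPLIES x3) XOR x6) = True XOR True = False
x1 XOR x4 = False XOR True = True
(x1 XOR x4) IMPLIES x6 = True IMPLIES False = False
x3 OR ((x1 XOR x4) IMPLIES x6) = False OR False = False
(x3 OR ((x1 XOR x4) IMPLIES x6)) IFF x6 = False IFF False = True
NOT ((x3 OR ((x1 XOR x4) IMPLIES x6)) IFF x6) = NOT True = False
x1 IMPLIES x3 = False IMPLIES False = True
(x1 IMPLIES x3) IFF x3 = True IFF False = False
((x1 IMPLIES x3) IFF x3) XOR x6 = False XOR False = False
x3 IFF x4 = False IFF True = False
(x3 IFF x4) IMPLIES x6 = False IMPLIES False = True
(((x1 IMPLIES x3) IFF x3) XOR x6) XOR ((x3 IFF x4) IMPLIES x6) = False XOR True = True
NOT ((x3 OR ((x1 XOR x4) IMPLIES x6)) IFF x6) IMPLIES ((((x1 IMPLIES x3) IFF x3) XOR x6) XOR ((x3 IFF x4) IMPLIES x6)) = False IMPLIES True = True
NOT (NOT ((x3 OR ((x1 XOR x4) IMPLIES x6)) IFF x6) IMPLIES ((((x1 IMPLIES x3) IFF x3) XOR x6) XOR ((x3 IFF x4) IMPLIES x6))) = NOT True = False
(x4 XOR (((x6 XOR x3) IMPLIES x3) XOR x6)) XOR NOT (NOT ((x3 OR ((x1 XOR x4) IMPLIES x6)) IFF x6) IMPLIES ((((x1 IMPLIES x3) IFF x3) XOR x6) XOR ((x3 IFF x4) IMPLIES x6))) = False XOR False = False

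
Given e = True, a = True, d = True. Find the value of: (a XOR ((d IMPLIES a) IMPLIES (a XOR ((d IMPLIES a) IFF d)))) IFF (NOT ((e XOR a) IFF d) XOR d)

False

d IMPLIES a = True IMPLIES True = True
d IMPLIES a = True IMPLIES True = True
(d IMPLIES a) IFF d = True IFF True = True
a XOR ((d IMPLIES a) IFF d) = True XOR True = False
(d IMPLIES a) IMPLIES (a XOR ((d IMPLIES a) IFF d)) = True IMPLIES False = False
a XOR ((d IMPLIES a) IMPLIES (a XOR ((d IMPLIES a) IFF d))) = True XOR False = True
e XOR a = True XOR True = False
(e XOR a) IFF d = False IFF True = False
NOT ((e XOR a) IFF d) = NOT False = True
NOT ((e XOR a) IFF d) XOR d = True XOR True = False
(a XOR ((d IMPLIES a) IMPLIES (a XOR ((d IMPLIES a) IFF d)))) IFF (NOT ((e XOR a) IFF d) XOR d) = True IFF False = False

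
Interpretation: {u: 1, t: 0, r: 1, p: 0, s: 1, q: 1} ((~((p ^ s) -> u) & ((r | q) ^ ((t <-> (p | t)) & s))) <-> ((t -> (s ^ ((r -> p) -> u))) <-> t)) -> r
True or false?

1

p ^ s = 0 ^ 1 = 1
(p ^ s) -> u = 1 -> 1 = 1
~((p ^ s) -> u) = ~1 = 0
r | q = 1 | 1 = 1
p | t = 0 | 0 = 0
t <-> (p | t) = 0 <-> 0 = 1
(t <-> (p | t)) & s = 1 & 1 = 1
(r | q) ^ ((t <-> (p | t)) & s) = 1 ^ 1 = 0
~((p ^ s) -> u) & ((r | q) ^ ((t <-> (p | t)) & s)) = 0 & 0 = 0
r -> p = 1 -> 0 = 0
(r -> p) -> u = 0 -> 1 = 1
s ^ ((r -> p) -> u) = 1 ^ 1 = 0
t -> (s ^ ((r -> p) -> u)) = 0 -> 0 = 1
(t -> (s ^ ((r -> p) -> u))) <-> t = 1 <-> 0 = 0
(~((p ^ s) -> u) & ((r | q) ^ ((t <-> (p | t)) & s))) <-> ((t -> (s ^ ((r -> p) -> u))) <-> t) = 0 <-> 0 = 1
((~((p ^ s) -> u) & ((r | q) ^ ((t <-> (p | t)) & s))) <-> ((t -> (s ^ ((r -> p) -> u))) <-> t)) -> r = 1 -> 1 = 1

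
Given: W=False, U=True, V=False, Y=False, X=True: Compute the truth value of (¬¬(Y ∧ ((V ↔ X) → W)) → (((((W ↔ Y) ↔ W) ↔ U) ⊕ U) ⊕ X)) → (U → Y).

False

V ↔ X = False ↔ True = False
(V ↔ X) → W = False → False = True
Y ∧ ((V ↔ X) → W) = False ∧ True = False
¬(Y ∧ ((V ↔ X) → W)) = ¬False = True
¬¬(Y ∧ ((V ↔ X) → W)) = ¬True = False
W ↔ Y = False ↔ False = True
(W ↔ Y) ↔ W = True ↔ False = False
((W ↔ Y) ↔ W) ↔ U = False ↔ True = False
(((W ↔ Y) ↔ W) ↔ U) ⊕ U = False ⊕ True = True
((((W ↔ Y) ↔ W) ↔ U) ⊕ U) ⊕ X = True ⊕ True = False
¬¬(Y ∧ ((V ↔ X) → W)) → (((((W ↔ Y) ↔ W) ↔ U) ⊕ U) ⊕ X) = False → False = True
U → Y = True → False = False
(¬¬(Y ∧ ((V ↔ X) → W)) → (((((W ↔ Y) ↔ W) ↔ U) ⊕ U) ⊕ X)) → (U → Y) = True → False = False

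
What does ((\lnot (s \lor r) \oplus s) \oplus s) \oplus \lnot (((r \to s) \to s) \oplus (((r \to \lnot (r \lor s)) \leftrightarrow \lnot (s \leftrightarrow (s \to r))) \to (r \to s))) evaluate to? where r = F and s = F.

T

Substituting r=F, s=F:
s \lor r = F \lor F = F
\lnot (s \lor r) = \lnot F = T
\lnot (s \lor r) \oplus s = T \oplus F = T
(\lnot (s \lor r) \oplus s) \oplus s = T \oplus F = T
r \to s = F \to F = T
(r \to s) \to s = T \to F = F
r \lor s = F \lor F = F
\lnot (r \lor s) = \lnot F = T
r \to \lnot (r \lor s) = F \to T = T
s \to r = F \to F = T
s \leftrightarrow (s \to r) = F \leftrightarrow T = F
\lnot (s \leftrightarrow (s \to r)) = \lnot F = T
(r \to \lnot (r \lor s)) \leftrightarrow \lnot (s \leftrightarrow (s \to r)) = T \leftrightarrow T = T
r \to s = F \to F = T
((r \to \lnot (r \lor s)) \leftrightarrow \lnot (s \leftrightarrow (s \to r))) \to (r \to s) = T \to T = T
((r \to s) \to s) \oplus (((r \to \lnot (r \lor s)) \leftrightarrow \lnot (s \leftrightarrow (s \to r))) \to (r \to s)) = F \oplus T = T
\lnot (((r \to s) \to s) \oplus (((r \to \lnot (r \lor s)) \leftrightarrow \lnot (s \leftrightarrow (s \to r))) \to (r \to s))) = \lnot T = F
((\lnot (s \lor r) \oplus s) \oplus s) \oplus \lnot (((r \to s) \to s) \oplus (((r \to \lnot (r \lor s)) \leftrightarrow \lnot (s \leftrightarrow (s \to r))) \to (r \to s))) = T \oplus F = T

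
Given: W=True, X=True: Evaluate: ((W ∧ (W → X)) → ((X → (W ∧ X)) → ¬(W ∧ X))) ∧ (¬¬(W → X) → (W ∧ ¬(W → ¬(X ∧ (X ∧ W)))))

False

Substituting W=True, X=True:
W → X = True → True = True
W ∧ (W → X) = True ∧ True = True
W ∧ X = True ∧ True = True
X → (W ∧ X) = True → True = True
W ∧ X = True ∧ True = True
¬(W ∧ X) = ¬True = False
(X → (W ∧ X)) → ¬(W ∧ X) = True → False = False
(W ∧ (W → X)) → ((X → (W ∧ X)) → ¬(W ∧ X)) = True → False = False
W → X = True → True = True
¬(W → X) = ¬True = False
¬¬(W → X) = ¬False = True
X ∧ W = True ∧ True = True
X ∧ (X ∧ W) = True ∧ True = True
¬(X ∧ (X ∧ W)) = ¬True = False
W → ¬(X ∧ (X ∧ W)) = True → False = False
¬(W → ¬(X ∧ (X ∧ W))) = ¬False = True
W ∧ ¬(W → ¬(X ∧ (X ∧ W))) = True ∧ True = True
¬¬(W → X) → (W ∧ ¬(W → ¬(X ∧ (X ∧ W)))) = True → True = True
((W ∧ (W → X)) → ((X → (W ∧ X)) → ¬(W ∧ X))) ∧ (¬¬(W → X) → (W ∧ ¬(W → ¬(X ∧ (X ∧ W))))) = False ∧ True = False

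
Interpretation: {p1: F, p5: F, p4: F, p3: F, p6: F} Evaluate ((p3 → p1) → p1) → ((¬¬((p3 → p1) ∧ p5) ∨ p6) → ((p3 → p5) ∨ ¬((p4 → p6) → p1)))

T

Substituting p1=F, p5=F, p4=F, p3=F, p6=F:
p3 → p1 = F → F = T
(p3 → p1) → p1 = T → F = F
p3 → p1 = F → F = T
(p3 → p1) ∧ p5 = T ∧ F = F
¬((p3 → p1) ∧ p5) = ¬F = T
¬¬((p3 → p1) ∧ p5) = ¬T = F
¬¬((p3 → p1) ∧ p5) ∨ p6 = F ∨ F = F
p3 → p5 = F → F = T
p4 → p6 = F → F = T
(p4 → p6) → p1 = T → F = F
¬((p4 → p6) → p1) = ¬F = T
(p3 → p5) ∨ ¬((p4 → p6) → p1) = T ∨ T = T
(¬¬((p3 → p1) ∧ p5) ∨ p6) → ((p3 → p5) ∨ ¬((p4 → p6) → p1)) = F → T = T
((p3 → p1) → p1) → ((¬¬((p3 → p1) ∧ p5) ∨ p6) → ((p3 → p5) ∨ ¬((p4 → p6) → p1))) = F → T = T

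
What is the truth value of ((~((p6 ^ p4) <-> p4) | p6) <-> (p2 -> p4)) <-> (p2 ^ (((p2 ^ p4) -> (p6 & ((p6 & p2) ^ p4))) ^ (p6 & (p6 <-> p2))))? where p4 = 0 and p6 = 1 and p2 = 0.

1

p6 ^ p4 = 1 ^ 0 = 1
(p6 ^ p4) <-> p4 = 1 <-> 0 = 0
~((p6 ^ p4) <-> p4) = ~0 = 1
~((p6 ^ p4) <-> p4) | p6 = 1 | 1 = 1
p2 -> p4 = 0 -> 0 = 1
(~((p6 ^ p4) <-> p4) | p6) <-> (p2 -> p4) = 1 <-> 1 = 1
p2 ^ p4 = 0 ^ 0 = 0
p6 & p2 = 1 & 0 = 0
(p6 & p2) ^ p4 = 0 ^ 0 = 0
p6 & ((p6 & p2) ^ p4) = 1 & 0 = 0
(p2 ^ p4) -> (p6 & ((p6 & p2) ^ p4)) = 0 -> 0 = 1
p6 <-> p2 = 1 <-> 0 = 0
p6 & (p6 <-> p2) = 1 & 0 = 0
((p2 ^ p4) -> (p6 & ((p6 & p2) ^ p4))) ^ (p6 & (p6 <-> p2)) = 1 ^ 0 = 1
p2 ^ (((p2 ^ p4) -> (p6 & ((p6 & p2) ^ p4))) ^ (p6 & (p6 <-> p2))) = 0 ^ 1 = 1
((~((p6 ^ p4) <-> p4) | p6) <-> (p2 -> p4)) <-> (p2 ^ (((p2 ^ p4) -> (p6 & ((p6 & p2) ^ p4))) ^ (p6 & (p6 <-> p2)))) = 1 <-> 1 = 1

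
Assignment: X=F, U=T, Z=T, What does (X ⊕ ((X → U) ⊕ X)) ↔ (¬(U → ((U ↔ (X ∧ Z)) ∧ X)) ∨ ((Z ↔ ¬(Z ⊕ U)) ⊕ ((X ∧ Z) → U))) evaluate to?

X → U = F → T = T
(X → U) ⊕ X = T ⊕ F = T
X ⊕ ((X → U) ⊕ X) = F ⊕ T = T
X ∧ Z = F ∧ T = F
U ↔ (X ∧ Z) = T ↔ F = F
(U ↔ (X ∧ Z)) ∧ X = F ∧ F = F
U → ((U ↔ (X ∧ Z)) ∧ X) = T → F = F
¬(U → ((U ↔ (X ∧ Z)) ∧ X)) = ¬F = T
Z ⊕ U = T ⊕ T = F
¬(Z ⊕ U) = ¬F = T
Z ↔ ¬(Z ⊕ U) = T ↔ T = T
X ∧ Z = F ∧ T = F
(X ∧ Z) → U = F → T = T
(Z ↔ ¬(Z ⊕ U)) ⊕ ((X ∧ Z) → U) = T ⊕ T = F
¬(U → ((U ↔ (X ∧ Z)) ∧ X)) ∨ ((Z ↔ ¬(Z ⊕ U)) ⊕ ((X ∧ Z) → U)) = T ∨ F = T
(X ⊕ ((X → U) ⊕ X)) ↔ (¬(U → ((U ↔ (X ∧ Z)) ∧ X)) ∨ ((Z ↔ ¬(Z ⊕ U)) ⊕ ((X ∧ Z) → U))) = T ↔ T = T

T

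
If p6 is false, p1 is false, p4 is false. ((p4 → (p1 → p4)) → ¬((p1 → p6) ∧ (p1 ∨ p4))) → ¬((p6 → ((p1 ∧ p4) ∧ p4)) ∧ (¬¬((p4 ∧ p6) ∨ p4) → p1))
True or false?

p1 → p4 = F → F = T
p4 → (p1 → p4) = F → T = T
p1 → p6 = F → F = T
p1 ∨ p4 = F ∨ F = F
(p1 → p6) ∧ (p1 ∨ p4) = T ∧ F = F
¬((p1 → p6) ∧ (p1 ∨ p4)) = ¬F = T
(p4 → (p1 → p4)) → ¬((p1 → p6) ∧ (p1 ∨ p4)) = T → T = T
p1 ∧ p4 = F ∧ F = F
(p1 ∧ p4) ∧ p4 = F ∧ F = F
p6 → ((p1 ∧ p4) ∧ p4) = F → F = T
p4 ∧ p6 = F ∧ F = F
(p4 ∧ p6) ∨ p4 = F ∨ F = F
¬((p4 ∧ p6) ∨ p4) = ¬F = T
¬¬((p4 ∧ p6) ∨ p4) = ¬T = F
¬¬((p4 ∧ p6) ∨ p4) → p1 = F → F = T
(p6 → ((p1 ∧ p4) ∧ p4)) ∧ (¬¬((p4 ∧ p6) ∨ p4) → p1) = T ∧ T = T
¬((p6 → ((p1 ∧ p4) ∧ p4)) ∧ (¬¬((p4 ∧ p6) ∨ p4) → p1)) = ¬T = F
((p4 → (p1 → p4)) → ¬((p1 → p6) ∧ (p1 ∨ p4))) → ¬((p6 → ((p1 ∧ p4) ∧ p4)) ∧ (¬¬((p4 ∧ p6) ∨ p4) → p1)) = T → F = F

F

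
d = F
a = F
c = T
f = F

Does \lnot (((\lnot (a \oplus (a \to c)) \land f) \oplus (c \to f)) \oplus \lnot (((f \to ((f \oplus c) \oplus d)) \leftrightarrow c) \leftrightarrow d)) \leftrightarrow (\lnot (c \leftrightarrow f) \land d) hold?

T

a \to c = F \to T = T
a \oplus (a \to c) = F \oplus T = T
\lnot (a \oplus (a \to c)) = \lnot T = F
\lnot (a \oplus (a \to c)) \land f = F \land F = F
c \to f = T \to F = F
(\lnot (a \oplus (a \to c)) \land f) \oplus (c \to f) = F \oplus F = F
f \oplus c = F \oplus T = T
(f \oplus c) \oplus d = T \oplus F = T
f \to ((f \oplus c) \oplus d) = F \to T = T
(f \to ((f \oplus c) \oplus d)) \leftrightarrow c = T \leftrightarrow T = T
((f \to ((f \oplus c) \oplus d)) \leftrightarrow c) \leftrightarrow d = T \leftrightarrow F = F
\lnot (((f \to ((f \oplus c) \oplus d)) \leftrightarrow c) \leftrightarrow d) = \lnot F = T
((\lnot (a \oplus (a \to c)) \land f) \oplus (c \to f)) \oplus \lnot (((f \to ((f \oplus c) \oplus d)) \leftrightarrow c) \leftrightarrow d) = F \oplus T = T
\lnot (((\lnot (a \oplus (a \to c)) \land f) \oplus (c \to f)) \oplus \lnot (((f \to ((f \oplus c) \oplus d)) \leftrightarrow c) \leftrightarrow d)) = \lnot T = F
c \leftrightarrow f = T \leftrightarrow F = F
\lnot (c \leftrightarrow f) = \lnot F = T
\lnot (c \leftrightarrow f) \land d = T \land F = F
\lnot (((\lnot (a \oplus (a \to c)) \land f) \oplus (c \to f)) \oplus \lnot (((f \to ((f \oplus c) \oplus d)) \leftrightarrow c) \leftrightarrow d)) \leftrightarrow (\lnot (c \leftrightarrow f) \land d) = F \leftrightarrow F = T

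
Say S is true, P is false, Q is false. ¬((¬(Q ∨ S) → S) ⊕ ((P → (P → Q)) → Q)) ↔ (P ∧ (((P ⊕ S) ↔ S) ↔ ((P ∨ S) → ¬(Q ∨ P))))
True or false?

Q ∨ S = False ∨ True = True
¬(Q ∨ S) = ¬True = False
¬(Q ∨ S) → S = False → True = True
P → Q = False → False = True
P → (P → Q) = False → True = True
(P → (P → Q)) → Q = True → False = False
(¬(Q ∨ S) → S) ⊕ ((P → (P → Q)) → Q) = True ⊕ False = True
¬((¬(Q ∨ S) → S) ⊕ ((P → (P → Q)) → Q)) = ¬True = False
P ⊕ S = False ⊕ True = True
(P ⊕ S) ↔ S = True ↔ True = True
P ∨ S = False ∨ True = True
Q ∨ P = False ∨ False = False
¬(Q ∨ P) = ¬False = True
(P ∨ S) → ¬(Q ∨ P) = True → True = True
((P ⊕ S) ↔ S) ↔ ((P ∨ S) → ¬(Q ∨ P)) = True ↔ True = True
P ∧ (((P ⊕ S) ↔ S) ↔ ((P ∨ S) → ¬(Q ∨ P))) = False ∧ True = False
¬((¬(Q ∨ S) → S) ⊕ ((P → (P → Q)) → Q)) ↔ (P ∧ (((P ⊕ S) ↔ S) ↔ ((P ∨ S) → ¬(Q ∨ P)))) = False ↔ False = True

True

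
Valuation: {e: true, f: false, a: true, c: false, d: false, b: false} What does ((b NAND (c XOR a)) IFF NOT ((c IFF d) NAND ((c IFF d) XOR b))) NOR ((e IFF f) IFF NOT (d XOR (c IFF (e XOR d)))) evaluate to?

false

c XOR a = false XOR true = true
b NAND (c XOR a) = false NAND true = true
c IFF d = false IFF false = true
c IFF d = false IFF false = true
(c IFF d) XOR b = true XOR false = true
(c IFF d) NAND ((c IFF d) XOR b) = true NAND true = false
NOT ((c IFF d) NAND ((c IFF d) XOR b)) = NOT false = true
(b NAND (c XOR a)) IFF NOT ((c IFF d) NAND ((c IFF d) XOR b)) = true IFF true = true
e IFF f = true IFF false = false
e XOR d = true XOR false = true
c IFF (e XOR d) = false IFF true = false
d XOR (c IFF (e XOR d)) = false XOR false = false
NOT (d XOR (c IFF (e XOR d))) = NOT false = true
(e IFF f) IFF NOT (d XOR (c IFF (e XOR d))) = false IFF true = false
((b NAND (c XOR a)) IFF NOT ((c IFF d) NAND ((c IFF d) XOR b))) NOR ((e IFF f) IFF NOT (d XOR (c IFF (e XOR d)))) = true NOR false = false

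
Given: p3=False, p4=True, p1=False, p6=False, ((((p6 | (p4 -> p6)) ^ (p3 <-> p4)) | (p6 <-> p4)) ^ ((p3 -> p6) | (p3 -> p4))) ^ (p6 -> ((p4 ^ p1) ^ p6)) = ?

False

p4 -> p6 = True -> False = False
p6 | (p4 -> p6) = False | False = False
p3 <-> p4 = False <-> True = False
(p6 | (p4 -> p6)) ^ (p3 <-> p4) = False ^ False = False
p6 <-> p4 = False <-> True = False
((p6 | (p4 -> p6)) ^ (p3 <-> p4)) | (p6 <-> p4) = False | False = False
p3 -> p6 = False -> False = True
p3 -> p4 = False -> True = True
(p3 -> p6) | (p3 -> p4) = True | True = True
(((p6 | (p4 -> p6)) ^ (p3 <-> p4)) | (p6 <-> p4)) ^ ((p3 -> p6) | (p3 -> p4)) = False ^ True = True
p4 ^ p1 = True ^ False = True
(p4 ^ p1) ^ p6 = True ^ False = True
p6 -> ((p4 ^ p1) ^ p6) = False -> True = True
((((p6 | (p4 -> p6)) ^ (p3 <-> p4)) | (p6 <-> p4)) ^ ((p3 -> p6) | (p3 -> p4))) ^ (p6 -> ((p4 ^ p1) ^ p6)) = True ^ True = False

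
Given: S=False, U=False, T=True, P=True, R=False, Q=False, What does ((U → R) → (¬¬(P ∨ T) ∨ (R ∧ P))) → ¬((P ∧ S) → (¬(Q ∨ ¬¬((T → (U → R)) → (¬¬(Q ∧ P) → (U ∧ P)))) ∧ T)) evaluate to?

False

Substituting S=False, U=False, T=True, P=True, R=False, Q=False:
U → R = False → False = True
P ∨ T = True ∨ True = True
¬(P ∨ T) = ¬True = False
¬¬(P ∨ T) = ¬False = True
R ∧ P = False ∧ True = False
¬¬(P ∨ T) ∨ (R ∧ P) = True ∨ False = True
(U → R) → (¬¬(P ∨ T) ∨ (R ∧ P)) = True → True = True
P ∧ S = True ∧ False = False
U → R = False → False = True
T → (U → R) = True → True = True
Q ∧ P = False ∧ True = False
¬(Q ∧ P) = ¬False = True
¬¬(Q ∧ P) = ¬True = False
U ∧ P = False ∧ True = False
¬¬(Q ∧ P) → (U ∧ P) = False → False = True
(T → (U → R)) → (¬¬(Q ∧ P) → (U ∧ P)) = True → True = True
¬((T → (U → R)) → (¬¬(Q ∧ P) → (U ∧ P))) = ¬True = False
¬¬((T → (U → R)) → (¬¬(Q ∧ P) → (U ∧ P))) = ¬False = True
Q ∨ ¬¬((T → (U → R)) → (¬¬(Q ∧ P) → (U ∧ P))) = False ∨ True = True
¬(Q ∨ ¬¬((T → (U → R)) → (¬¬(Q ∧ P) → (U ∧ P)))) = ¬True = False
¬(Q ∨ ¬¬((T → (U → R)) → (¬¬(Q ∧ P) → (U ∧ P)))) ∧ T = False ∧ True = False
(P ∧ S) → (¬(Q ∨ ¬¬((T → (U → R)) → (¬¬(Q ∧ P) → (U ∧ P)))) ∧ T) = False → False = True
¬((P ∧ S) → (¬(Q ∨ ¬¬((T → (U → R)) → (¬¬(Q ∧ P) → (U ∧ P)))) ∧ T)) = ¬True = False
((U → R) → (¬¬(P ∨ T) ∨ (R ∧ P))) → ¬((P ∧ S) → (¬(Q ∨ ¬¬((T → (U → R)) → (¬¬(Q ∧ P) → (U ∧ P)))) ∧ T)) = True → False = False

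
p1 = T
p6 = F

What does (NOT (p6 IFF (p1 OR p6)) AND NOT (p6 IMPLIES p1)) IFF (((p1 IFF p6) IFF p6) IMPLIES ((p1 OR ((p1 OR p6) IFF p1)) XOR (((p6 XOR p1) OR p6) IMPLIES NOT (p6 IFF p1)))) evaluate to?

T

p1 OR p6 = T OR F = T
p6 IFF (p1 OR p6) = F IFF T = F
NOT (p6 IFF (p1 OR p6)) = NOT F = T
p6 IMPLIES p1 = F IMPLIES T = T
NOT (p6 IMPLIES p1) = NOT T = F
NOT (p6 IFF (p1 OR p6)) AND NOT (p6 IMPLIES p1) = T AND F = F
p1 IFF p6 = T IFF F = F
(p1 IFF p6) IFF p6 = F IFF F = T
p1 OR p6 = T OR F = T
(p1 OR p6) IFF p1 = T IFF T = T
p1 OR ((p1 OR p6) IFF p1) = T OR T = T
p6 XOR p1 = F XOR T = T
(p6 XOR p1) OR p6 = T OR F = T
p6 IFF p1 = F IFF T = F
NOT (p6 IFF p1) = NOT F = T
((p6 XOR p1) OR p6) IMPLIES NOT (p6 IFF p1) = T IMPLIES T = T
(p1 OR ((p1 OR p6) IFF p1)) XOR (((p6 XOR p1) OR p6) IMPLIES NOT (p6 IFF p1)) = T XOR T = F
((p1 IFF p6) IFF p6) IMPLIES ((p1 OR ((p1 OR p6) IFF p1)) XOR (((p6 XOR p1) OR p6) IMPLIES NOT (p6 IFF p1))) = T IMPLIES F = F
(NOT (p6 IFF (p1 OR p6)) AND NOT (p6 IMPLIES p1)) IFF (((p1 IFF p6) IFF p6) IMPLIES ((p1 OR ((p1 OR p6) IFF p1)) XOR (((p6 XOR p1) OR p6) IMPLIES NOT (p6 IFF p1)))) = F IFF F = T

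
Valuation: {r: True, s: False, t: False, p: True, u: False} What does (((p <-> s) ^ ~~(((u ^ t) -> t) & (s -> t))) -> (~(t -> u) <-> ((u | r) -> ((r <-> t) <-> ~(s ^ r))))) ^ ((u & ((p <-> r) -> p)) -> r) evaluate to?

p <-> s = True <-> False = False
u ^ t = False ^ False = False
(u ^ t) -> t = False -> False = True
s -> t = False -> False = True
((u ^ t) -> t) & (s -> t) = True & True = True
~(((u ^ t) -> t) & (s -> t)) = ~True = False
~~(((u ^ t) -> t) & (s -> t)) = ~False = True
(p <-> s) ^ ~~(((u ^ t) -> t) & (s -> t)) = False ^ True = True
t -> u = False -> False = True
~(t -> u) = ~True = False
u | r = False | True = True
r <-> t = True <-> False = False
s ^ r = False ^ True = True
~(s ^ r) = ~True = False
(r <-> t) <-> ~(s ^ r) = False <-> False = True
(u | r) -> ((r <-> t) <-> ~(s ^ r)) = True -> True = True
~(t -> u) <-> ((u | r) -> ((r <-> t) <-> ~(s ^ r))) = False <-> True = False
((p <-> s) ^ ~~(((u ^ t) -> t) & (s -> t))) -> (~(t -> u) <-> ((u | r) -> ((r <-> t) <-> ~(s ^ r)))) = True -> False = False
p <-> r = True <-> True = True
(p <-> r) -> p = True -> True = True
u & ((p <-> r) -> p) = False & True = False
(u & ((p <-> r) -> p)) -> r = False -> True = True
(((p <-> s) ^ ~~(((u ^ t) -> t) & (s -> t))) -> (~(t -> u) <-> ((u | r) -> ((r <-> t) <-> ~(s ^ r))))) ^ ((u & ((p <-> r) -> p)) -> r) = False ^ True = True

True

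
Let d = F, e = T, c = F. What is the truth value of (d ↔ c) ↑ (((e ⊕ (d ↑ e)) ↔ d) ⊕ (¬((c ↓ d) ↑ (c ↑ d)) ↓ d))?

Substituting d=F, e=T, c=F:
d ↔ c = F ↔ F = T
d ↑ e = F ↑ T = T
e ⊕ (d ↑ e) = T ⊕ T = F
(e ⊕ (d ↑ e)) ↔ d = F ↔ F = T
c ↓ d = F ↓ F = T
c ↑ d = F ↑ F = T
(c ↓ d) ↑ (c ↑ d) = T ↑ T = F
¬((c ↓ d) ↑ (c ↑ d)) = ¬F = T
¬((c ↓ d) ↑ (c ↑ d)) ↓ d = T ↓ F = F
((e ⊕ (d ↑ e)) ↔ d) ⊕ (¬((c ↓ d) ↑ (c ↑ d)) ↓ d) = T ⊕ F = T
(d ↔ c) ↑ (((e ⊕ (d ↑ e)) ↔ d) ⊕ (¬((c ↓ d) ↑ (c ↑ d)) ↓ d)) = T ↑ T = F

F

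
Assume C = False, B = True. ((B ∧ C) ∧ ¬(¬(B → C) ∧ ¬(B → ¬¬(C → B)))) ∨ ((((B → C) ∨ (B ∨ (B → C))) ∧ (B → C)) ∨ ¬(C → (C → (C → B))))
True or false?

False

B ∧ C = True ∧ False = False
B → C = True → False = False
¬(B → C) = ¬False = True
C → B = False → True = True
¬(C → B) = ¬True = False
¬¬(C → B) = ¬False = True
B → ¬¬(C → B) = True → True = True
¬(B → ¬¬(C → B)) = ¬True = False
¬(B → C) ∧ ¬(B → ¬¬(C → B)) = True ∧ False = False
¬(¬(B → C) ∧ ¬(B → ¬¬(C → B))) = ¬False = True
(B ∧ C) ∧ ¬(¬(B → C) ∧ ¬(B → ¬¬(C → B))) = False ∧ True = False
B → C = True → False = False
B → C = True → False = False
B ∨ (B → C) = True ∨ False = True
(B → C) ∨ (B ∨ (B → C)) = False ∨ True = True
B → C = True → False = False
((B → C) ∨ (B ∨ (B → C))) ∧ (B → C) = True ∧ False = False
C → B = False → True = True
C → (C → B) = False → True = True
C → (C → (C → B)) = False → True = True
¬(C → (C → (C → B))) = ¬True = False
(((B → C) ∨ (B ∨ (B → C))) ∧ (B → C)) ∨ ¬(C → (C → (C → B))) = False ∨ False = False
((B ∧ C) ∧ ¬(¬(B → C) ∧ ¬(B → ¬¬(C → B)))) ∨ ((((B → C) ∨ (B ∨ (B → C))) ∧ (B → C)) ∨ ¬(C → (C → (C → B)))) = False ∨ False = False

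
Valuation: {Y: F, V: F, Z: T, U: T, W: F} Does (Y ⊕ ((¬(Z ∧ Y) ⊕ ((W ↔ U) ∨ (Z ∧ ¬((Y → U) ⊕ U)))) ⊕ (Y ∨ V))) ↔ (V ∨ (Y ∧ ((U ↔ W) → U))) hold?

Z ∧ Y = T ∧ F = F
¬(Z ∧ Y) = ¬F = T
W ↔ U = F ↔ T = F
Y → U = F → T = T
(Y → U) ⊕ U = T ⊕ T = F
¬((Y → U) ⊕ U) = ¬F = T
Z ∧ ¬((Y → U) ⊕ U) = T ∧ T = T
(W ↔ U) ∨ (Z ∧ ¬((Y → U) ⊕ U)) = F ∨ T = T
¬(Z ∧ Y) ⊕ ((W ↔ U) ∨ (Z ∧ ¬((Y → U) ⊕ U))) = T ⊕ T = F
Y ∨ V = F ∨ F = F
(¬(Z ∧ Y) ⊕ ((W ↔ U) ∨ (Z ∧ ¬((Y → U) ⊕ U)))) ⊕ (Y ∨ V) = F ⊕ F = F
Y ⊕ ((¬(Z ∧ Y) ⊕ ((W ↔ U) ∨ (Z ∧ ¬((Y → U) ⊕ U)))) ⊕ (Y ∨ V)) = F ⊕ F = F
U ↔ W = T ↔ F = F
(U ↔ W) → U = F → T = T
Y ∧ ((U ↔ W) → U) = F ∧ T = F
V ∨ (Y ∧ ((U ↔ W) → U)) = F ∨ F = F
(Y ⊕ ((¬(Z ∧ Y) ⊕ ((W ↔ U) ∨ (Z ∧ ¬((Y → U) ⊕ U)))) ⊕ (Y ∨ V))) ↔ (V ∨ (Y ∧ ((U ↔ W) → U))) = F ↔ F = T

T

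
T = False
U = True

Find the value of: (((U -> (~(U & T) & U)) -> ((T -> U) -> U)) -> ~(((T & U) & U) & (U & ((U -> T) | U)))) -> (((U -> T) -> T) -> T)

False

Substituting T=False, U=True:
U & T = True & False = False
~(U & T) = ~False = True
~(U & T) & U = True & True = True
U -> (~(U & T) & U) = True -> True = True
T -> U = False -> True = True
(T -> U) -> U = True -> True = True
(U -> (~(U & T) & U)) -> ((T -> U) -> U) = True -> True = True
T & U = False & True = False
(T & U) & U = False & True = False
U -> T = True -> False = False
(U -> T) | U = False | True = True
U & ((U -> T) | U) = True & True = True
((T & U) & U) & (U & ((U -> T) | U)) = False & True = False
~(((T & U) & U) & (U & ((U -> T) | U))) = ~False = True
((U -> (~(U & T) & U)) -> ((T -> U) -> U)) -> ~(((T & U) & U) & (U & ((U -> T) | U))) = True -> True = True
U -> T = True -> False = False
(U -> T) -> T = False -> False = True
((U -> T) -> T) -> T = True -> False = False
(((U -> (~(U & T) & U)) -> ((T -> U) -> U)) -> ~(((T & U) & U) & (U & ((U -> T) | U)))) -> (((U -> T) -> T) -> T) = True -> False = False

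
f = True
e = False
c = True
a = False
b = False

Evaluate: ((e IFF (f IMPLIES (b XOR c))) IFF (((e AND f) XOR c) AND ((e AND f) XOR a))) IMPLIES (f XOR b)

b XOR c = False XOR True = True
f IMPLIES (b XOR c) = True IMPLIES True = True
e IFF (f IMPLIES (b XOR c)) = False IFF True = False
e AND f = False AND True = False
(e AND f) XOR c = False XOR True = True
e AND f = False AND True = False
(e AND f) XOR a = False XOR False = False
((e AND f) XOR c) AND ((e AND f) XOR a) = True AND False = False
(e IFF (f IMPLIES (b XOR c))) IFF (((e AND f) XOR c) AND ((e AND f) XOR a)) = False IFF False = True
f XOR b = True XOR False = True
((e IFF (f IMPLIES (b XOR c))) IFF (((e AND f) XOR c) AND ((e AND f) XOR a))) IMPLIES (f XOR b) = True IMPLIES True = True

True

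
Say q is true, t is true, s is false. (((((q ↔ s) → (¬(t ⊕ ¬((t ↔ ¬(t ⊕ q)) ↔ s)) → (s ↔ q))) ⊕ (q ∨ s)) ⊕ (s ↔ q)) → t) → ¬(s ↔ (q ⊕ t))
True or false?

F

q ↔ s = T ↔ F = F
t ⊕ q = T ⊕ T = F
¬(t ⊕ q) = ¬F = T
t ↔ ¬(t ⊕ q) = T ↔ T = T
(t ↔ ¬(t ⊕ q)) ↔ s = T ↔ F = F
¬((t ↔ ¬(t ⊕ q)) ↔ s) = ¬F = T
t ⊕ ¬((t ↔ ¬(t ⊕ q)) ↔ s) = T ⊕ T = F
¬(t ⊕ ¬((t ↔ ¬(t ⊕ q)) ↔ s)) = ¬F = T
s ↔ q = F ↔ T = F
¬(t ⊕ ¬((t ↔ ¬(t ⊕ q)) ↔ s)) → (s ↔ q) = T → F = F
(q ↔ s) → (¬(t ⊕ ¬((t ↔ ¬(t ⊕ q)) ↔ s)) → (s ↔ q)) = F → F = T
q ∨ s = T ∨ F = T
((q ↔ s) → (¬(t ⊕ ¬((t ↔ ¬(t ⊕ q)) ↔ s)) → (s ↔ q))) ⊕ (q ∨ s) = T ⊕ T = F
s ↔ q = F ↔ T = F
(((q ↔ s) → (¬(t ⊕ ¬((t ↔ ¬(t ⊕ q)) ↔ s)) → (s ↔ q))) ⊕ (q ∨ s)) ⊕ (s ↔ q) = F ⊕ F = F
((((q ↔ s) → (¬(t ⊕ ¬((t ↔ ¬(t ⊕ q)) ↔ s)) → (s ↔ q))) ⊕ (q ∨ s)) ⊕ (s ↔ q)) → t = F → T = T
q ⊕ t = T ⊕ T = F
s ↔ (q ⊕ t) = F ↔ F = T
¬(s ↔ (q ⊕ t)) = ¬T = F
(((((q ↔ s) → (¬(t ⊕ ¬((t ↔ ¬(t ⊕ q)) ↔ s)) → (s ↔ q))) ⊕ (q ∨ s)) ⊕ (s ↔ q)) → t) → ¬(s ↔ (q ⊕ t)) = T → F = F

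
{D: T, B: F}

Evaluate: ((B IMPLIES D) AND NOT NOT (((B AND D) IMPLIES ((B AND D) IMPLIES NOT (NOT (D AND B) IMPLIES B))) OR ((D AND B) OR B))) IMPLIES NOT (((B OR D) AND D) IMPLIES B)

B IMPLIES D = F IMPLIES T = T
B AND D = F AND T = F
B AND D = F AND T = F
D AND B = T AND F = F
NOT (D AND B) = NOT F = T
NOT (D AND B) IMPLIES B = T IMPLIES F = F
NOT (NOT (D AND B) IMPLIES B) = NOT F = T
(B AND D) IMPLIES NOT (NOT (D AND B) IMPLIES B) = F IMPLIES T = T
(B AND D) IMPLIES ((B AND D) IMPLIES NOT (NOT (D AND B) IMPLIES B)) = F IMPLIES T = T
D AND B = T AND F = F
(D AND B) OR B = F OR F = F
((B AND D) IMPLIES ((B AND D) IMPLIES NOT (NOT (D AND B) IMPLIES B))) OR ((D AND B) OR B) = T OR F = T
NOT (((B AND D) IMPLIES ((B AND D) IMPLIES NOT (NOT (D AND B) IMPLIES B))) OR ((D AND B) OR B)) = NOT T = F
NOT NOT (((B AND D) IMPLIES ((B AND D) IMPLIES NOT (NOT (D AND B) IMPLIES B))) OR ((D AND B) OR B)) = NOT F = T
(B IMPLIES D) AND NOT NOT (((B AND D) IMPLIES ((B AND D) IMPLIES NOT (NOT (D AND B) IMPLIES B))) OR ((D AND B) OR B)) = T AND T = T
B OR D = F OR T = T
(B OR D) AND D = T AND T = T
((B OR D) AND D) IMPLIES B = T IMPLIES F = F
NOT (((B OR D) AND D) IMPLIES B) = NOT F = T
((B IMPLIES D) AND NOT NOT (((B AND D) IMPLIES ((B AND D) IMPLIES NOT (NOT (D AND B) IMPLIES B))) OR ((D AND B) OR B))) IMPLIES NOT (((B OR D) AND D) IMPLIES B) = T IMPLIES T = T

T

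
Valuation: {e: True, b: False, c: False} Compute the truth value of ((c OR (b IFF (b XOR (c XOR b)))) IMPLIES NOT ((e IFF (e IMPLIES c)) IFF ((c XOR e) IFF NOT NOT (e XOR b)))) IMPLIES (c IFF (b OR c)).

True

c XOR b = False XOR False = False
b XOR (c XOR b) = False XOR False = False
b IFF (b XOR (c XOR b)) = False IFF False = True
c OR (b IFF (b XOR (c XOR b))) = False OR True = True
e IMPLIES c = True IMPLIES False = False
e IFF (e IMPLIES c) = True IFF False = False
c XOR e = False XOR True = True
e XOR b = True XOR False = True
NOT (e XOR b) = NOT True = False
NOT NOT (e XOR b) = NOT False = True
(c XOR e) IFF NOT NOT (e XOR b) = True IFF True = True
(e IFF (e IMPLIES c)) IFF ((c XOR e) IFF NOT NOT (e XOR b)) = False IFF True = False
NOT ((e IFF (e IMPLIES c)) IFF ((c XOR e) IFF NOT NOT (e XOR b))) = NOT False = True
(c OR (b IFF (b XOR (c XOR b)))) IMPLIES NOT ((e IFF (e IMPLIES c)) IFF ((c XOR e) IFF NOT NOT (e XOR b))) = True IMPLIES True = True
b OR c = False OR False = False
c IFF (b OR c) = False IFF False = True
((c OR (b IFF (b XOR (c XOR b)))) IMPLIES NOT ((e IFF (e IMPLIES c)) IFF ((c XOR e) IFF NOT NOT (e XOR b)))) IMPLIES (c IFF (b OR c)) = True IMPLIES True = True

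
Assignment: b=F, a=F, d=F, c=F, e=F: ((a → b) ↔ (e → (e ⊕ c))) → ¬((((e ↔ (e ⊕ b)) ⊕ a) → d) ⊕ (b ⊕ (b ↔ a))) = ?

a → b = F → F = T
e ⊕ c = F ⊕ F = F
e → (e ⊕ c) = F → F = T
(a → b) ↔ (e → (e ⊕ c)) = T ↔ T = T
e ⊕ b = F ⊕ F = F
e ↔ (e ⊕ b) = F ↔ F = T
(e ↔ (e ⊕ b)) ⊕ a = T ⊕ F = T
((e ↔ (e ⊕ b)) ⊕ a) → d = T → F = F
b ↔ a = F ↔ F = T
b ⊕ (b ↔ a) = F ⊕ T = T
(((e ↔ (e ⊕ b)) ⊕ a) → d) ⊕ (b ⊕ (b ↔ a)) = F ⊕ T = T
¬((((e ↔ (e ⊕ b)) ⊕ a) → d) ⊕ (b ⊕ (b ↔ a))) = ¬T = F
((a → b) ↔ (e → (e ⊕ c))) → ¬((((e ↔ (e ⊕ b)) ⊕ a) → d) ⊕ (b ⊕ (b ↔ a))) = T → F = F

F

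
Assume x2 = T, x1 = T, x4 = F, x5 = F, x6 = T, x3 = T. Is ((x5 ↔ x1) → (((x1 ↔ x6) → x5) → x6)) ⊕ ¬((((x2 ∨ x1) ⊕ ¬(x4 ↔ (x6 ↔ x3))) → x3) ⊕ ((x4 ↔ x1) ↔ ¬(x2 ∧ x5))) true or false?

T

x5 ↔ x1 = F ↔ T = F
x1 ↔ x6 = T ↔ T = T
(x1 ↔ x6) → x5 = T → F = F
((x1 ↔ x6) → x5) → x6 = F → T = T
(x5 ↔ x1) → (((x1 ↔ x6) → x5) → x6) = F → T = T
x2 ∨ x1 = T ∨ T = T
x6 ↔ x3 = T ↔ T = T
x4 ↔ (x6 ↔ x3) = F ↔ T = F
¬(x4 ↔ (x6 ↔ x3)) = ¬F = T
(x2 ∨ x1) ⊕ ¬(x4 ↔ (x6 ↔ x3)) = T ⊕ T = F
((x2 ∨ x1) ⊕ ¬(x4 ↔ (x6 ↔ x3))) → x3 = F → T = T
x4 ↔ x1 = F ↔ T = F
x2 ∧ x5 = T ∧ F = F
¬(x2 ∧ x5) = ¬F = T
(x4 ↔ x1) ↔ ¬(x2 ∧ x5) = F ↔ T = F
(((x2 ∨ x1) ⊕ ¬(x4 ↔ (x6 ↔ x3))) → x3) ⊕ ((x4 ↔ x1) ↔ ¬(x2 ∧ x5)) = T ⊕ F = T
¬((((x2 ∨ x1) ⊕ ¬(x4 ↔ (x6 ↔ x3))) → x3) ⊕ ((x4 ↔ x1) ↔ ¬(x2 ∧ x5))) = ¬T = F
((x5 ↔ x1) → (((x1 ↔ x6) → x5) → x6)) ⊕ ¬((((x2 ∨ x1) ⊕ ¬(x4 ↔ (x6 ↔ x3))) → x3) ⊕ ((x4 ↔ x1) ↔ ¬(x2 ∧ x5))) = T ⊕ F = T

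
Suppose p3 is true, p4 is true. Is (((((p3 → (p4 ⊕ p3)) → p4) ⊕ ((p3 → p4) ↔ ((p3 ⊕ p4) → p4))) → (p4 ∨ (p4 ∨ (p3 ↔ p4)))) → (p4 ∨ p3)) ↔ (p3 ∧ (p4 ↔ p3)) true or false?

p4 ⊕ p3 = True ⊕ True = False
p3 → (p4 ⊕ p3) = True → False = False
(p3 → (p4 ⊕ p3)) → p4 = False → True = True
p3 → p4 = True → True = True
p3 ⊕ p4 = True ⊕ True = False
(p3 ⊕ p4) → p4 = False → True = True
(p3 → p4) ↔ ((p3 ⊕ p4) → p4) = True ↔ True = True
((p3 → (p4 ⊕ p3)) → p4) ⊕ ((p3 → p4) ↔ ((p3 ⊕ p4) → p4)) = True ⊕ True = False
p3 ↔ p4 = True ↔ True = True
p4 ∨ (p3 ↔ p4) = True ∨ True = True
p4 ∨ (p4 ∨ (p3 ↔ p4)) = True ∨ True = True
(((p3 → (p4 ⊕ p3)) → p4) ⊕ ((p3 → p4) ↔ ((p3 ⊕ p4) → p4))) → (p4 ∨ (p4 ∨ (p3 ↔ p4))) = False → True = True
p4 ∨ p3 = True ∨ True = True
((((p3 → (p4 ⊕ p3)) → p4) ⊕ ((p3 → p4) ↔ ((p3 ⊕ p4) → p4))) → (p4 ∨ (p4 ∨ (p3 ↔ p4)))) → (p4 ∨ p3) = True → True = True
p4 ↔ p3 = True ↔ True = True
p3 ∧ (p4 ↔ p3) = True ∧ True = True
(((((p3 → (p4 ⊕ p3)) → p4) ⊕ ((p3 → p4) ↔ ((p3 ⊕ p4) → p4))) → (p4 ∨ (p4 ∨ (p3 ↔ p4)))) → (p4 ∨ p3)) ↔ (p3 ∧ (p4 ↔ p3)) = True ↔ True = True

True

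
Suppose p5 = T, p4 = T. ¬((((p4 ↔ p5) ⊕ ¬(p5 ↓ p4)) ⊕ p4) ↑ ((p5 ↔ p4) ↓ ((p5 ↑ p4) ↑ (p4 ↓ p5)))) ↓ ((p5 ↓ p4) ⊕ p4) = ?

p4 ↔ p5 = T ↔ T = T
p5 ↓ p4 = T ↓ T = F
¬(p5 ↓ p4) = ¬F = T
(p4 ↔ p5) ⊕ ¬(p5 ↓ p4) = T ⊕ T = F
((p4 ↔ p5) ⊕ ¬(p5 ↓ p4)) ⊕ p4 = F ⊕ T = T
p5 ↔ p4 = T ↔ T = T
p5 ↑ p4 = T ↑ T = F
p4 ↓ p5 = T ↓ T = F
(p5 ↑ p4) ↑ (p4 ↓ p5) = F ↑ F = T
(p5 ↔ p4) ↓ ((p5 ↑ p4) ↑ (p4 ↓ p5)) = T ↓ T = F
(((p4 ↔ p5) ⊕ ¬(p5 ↓ p4)) ⊕ p4) ↑ ((p5 ↔ p4) ↓ ((p5 ↑ p4) ↑ (p4 ↓ p5))) = T ↑ F = T
¬((((p4 ↔ p5) ⊕ ¬(p5 ↓ p4)) ⊕ p4) ↑ ((p5 ↔ p4) ↓ ((p5 ↑ p4) ↑ (p4 ↓ p5)))) = ¬T = F
p5 ↓ p4 = T ↓ T = F
(p5 ↓ p4) ⊕ p4 = F ⊕ T = T
¬((((p4 ↔ p5) ⊕ ¬(p5 ↓ p4)) ⊕ p4) ↑ ((p5 ↔ p4) ↓ ((p5 ↑ p4) ↑ (p4 ↓ p5)))) ↓ ((p5 ↓ p4) ⊕ p4) = F ↓ T = F

F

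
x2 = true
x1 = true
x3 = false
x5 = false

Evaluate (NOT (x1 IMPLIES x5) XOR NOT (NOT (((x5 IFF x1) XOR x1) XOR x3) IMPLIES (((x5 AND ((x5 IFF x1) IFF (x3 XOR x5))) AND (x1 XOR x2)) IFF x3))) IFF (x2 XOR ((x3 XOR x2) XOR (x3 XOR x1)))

true

x1 IMPLIES x5 = true IMPLIES false = false
NOT (x1 IMPLIES x5) = NOT false = true
x5 IFF x1 = false IFF true = false
(x5 IFF x1) XOR x1 = false XOR true = true
((x5 IFF x1) XOR x1) XOR x3 = true XOR false = true
NOT (((x5 IFF x1) XOR x1) XOR x3) = NOT true = false
x5 IFF x1 = false IFF true = false
x3 XOR x5 = false XOR false = false
(x5 IFF x1) IFF (x3 XOR x5) = false IFF false = true
x5 AND ((x5 IFF x1) IFF (x3 XOR x5)) = false AND true = false
x1 XOR x2 = true XOR true = false
(x5 AND ((x5 IFF x1) IFF (x3 XOR x5))) AND (x1 XOR x2) = false AND false = false
((x5 AND ((x5 IFF x1) IFF (x3 XOR x5))) AND (x1 XOR x2)) IFF x3 = false IFF false = true
NOT (((x5 IFF x1) XOR x1) XOR x3) IMPLIES (((x5 AND ((x5 IFF x1) IFF (x3 XOR x5))) AND (x1 XOR x2)) IFF x3) = false IMPLIES true = true
NOT (NOT (((x5 IFF x1) XOR x1) XOR x3) IMPLIES (((x5 AND ((x5 IFF x1) IFF (x3 XOR x5))) AND (x1 XOR x2)) IFF x3)) = NOT true = false
NOT (x1 IMPLIES x5) XOR NOT (NOT (((x5 IFF x1) XOR x1) XOR x3) IMPLIES (((x5 AND ((x5 IFF x1) IFF (x3 XOR x5))) AND (x1 XOR x2)) IFF x3)) = true XOR false = true
x3 XOR x2 = false XOR true = true
x3 XOR x1 = false XOR true = true
(x3 XOR x2) XOR (x3 XOR x1) = true XOR true = false
x2 XOR ((x3 XOR x2) XOR (x3 XOR x1)) = true XOR false = true
(NOT (x1 IMPLIES x5) XOR NOT (NOT (((x5 IFF x1) XOR x1) XOR x3) IMPLIES (((x5 AND ((x5 IFF x1) IFF (x3 XOR x5))) AND (x1 XOR x2)) IFF x3))) IFF (x2 XOR ((x3 XOR x2) XOR (x3 XOR x1))) = true IFF true = true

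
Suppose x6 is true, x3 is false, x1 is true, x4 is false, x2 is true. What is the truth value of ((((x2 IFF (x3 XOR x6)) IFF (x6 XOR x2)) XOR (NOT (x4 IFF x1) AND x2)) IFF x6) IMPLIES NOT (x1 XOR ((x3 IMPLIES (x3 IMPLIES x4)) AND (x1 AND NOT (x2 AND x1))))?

Substituting x6=true, x3=false, x1=true, x4=false, x2=true:
x3 XOR x6 = false XOR true = true
x2 IFF (x3 XOR x6) = true IFF true = true
x6 XOR x2 = true XOR true = false
(x2 IFF (x3 XOR x6)) IFF (x6 XOR x2) = true IFF false = false
x4 IFF x1 = false IFF true = false
NOT (x4 IFF x1) = NOT false = true
NOT (x4 IFF x1) AND x2 = true AND true = true
((x2 IFF (x3 XOR x6)) IFF (x6 XOR x2)) XOR (NOT (x4 IFF x1) AND x2) = false XOR true = true
(((x2 IFF (x3 XOR x6)) IFF (x6 XOR x2)) XOR (NOT (x4 IFF x1) AND x2)) IFF x6 = true IFF true = true
x3 IMPLIES x4 = false IMPLIES false = true
x3 IMPLIES (x3 IMPLIES x4) = false IMPLIES true = true
x2 AND x1 = true AND true = true
NOT (x2 AND x1) = NOT true = false
x1 AND NOT (x2 AND x1) = true AND false = false
(x3 IMPLIES (x3 IMPLIES x4)) AND (x1 AND NOT (x2 AND x1)) = true AND false = false
x1 XOR ((x3 IMPLIES (x3 IMPLIES x4)) AND (x1 AND NOT (x2 AND x1))) = true XOR false = true
NOT (x1 XOR ((x3 IMPLIES (x3 IMPLIES x4)) AND (x1 AND NOT (x2 AND x1)))) = NOT true = false
((((x2 IFF (x3 XOR x6)) IFF (x6 XOR x2)) XOR (NOT (x4 IFF x1) AND x2)) IFF x6) IMPLIES NOT (x1 XOR ((x3 IMPLIES (x3 IMPLIES x4)) AND (x1 AND NOT (x2 AND x1)))) = true IMPLIES false = false

false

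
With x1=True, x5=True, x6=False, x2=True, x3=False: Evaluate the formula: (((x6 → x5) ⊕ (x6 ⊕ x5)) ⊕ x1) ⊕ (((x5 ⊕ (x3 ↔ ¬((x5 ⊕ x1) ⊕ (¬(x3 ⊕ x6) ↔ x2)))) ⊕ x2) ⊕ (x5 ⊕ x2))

x6 → x5 = False → True = True
x6 ⊕ x5 = False ⊕ True = True
(x6 → x5) ⊕ (x6 ⊕ x5) = True ⊕ True = False
((x6 → x5) ⊕ (x6 ⊕ x5)) ⊕ x1 = False ⊕ True = True
x5 ⊕ x1 = True ⊕ True = False
x3 ⊕ x6 = False ⊕ False = False
¬(x3 ⊕ x6) = ¬False = True
¬(x3 ⊕ x6) ↔ x2 = True ↔ True = True
(x5 ⊕ x1) ⊕ (¬(x3 ⊕ x6) ↔ x2) = False ⊕ True = True
¬((x5 ⊕ x1) ⊕ (¬(x3 ⊕ x6) ↔ x2)) = ¬True = False
x3 ↔ ¬((x5 ⊕ x1) ⊕ (¬(x3 ⊕ x6) ↔ x2)) = False ↔ False = True
x5 ⊕ (x3 ↔ ¬((x5 ⊕ x1) ⊕ (¬(x3 ⊕ x6) ↔ x2))) = True ⊕ True = False
(x5 ⊕ (x3 ↔ ¬((x5 ⊕ x1) ⊕ (¬(x3 ⊕ x6) ↔ x2)))) ⊕ x2 = False ⊕ True = True
x5 ⊕ x2 = True ⊕ True = False
((x5 ⊕ (x3 ↔ ¬((x5 ⊕ x1) ⊕ (¬(x3 ⊕ x6) ↔ x2)))) ⊕ x2) ⊕ (x5 ⊕ x2) = True ⊕ False = True
(((x6 → x5) ⊕ (x6 ⊕ x5)) ⊕ x1) ⊕ (((x5 ⊕ (x3 ↔ ¬((x5 ⊕ x1) ⊕ (¬(x3 ⊕ x6) ↔ x2)))) ⊕ x2) ⊕ (x5 ⊕ x2)) = True ⊕ True = False

False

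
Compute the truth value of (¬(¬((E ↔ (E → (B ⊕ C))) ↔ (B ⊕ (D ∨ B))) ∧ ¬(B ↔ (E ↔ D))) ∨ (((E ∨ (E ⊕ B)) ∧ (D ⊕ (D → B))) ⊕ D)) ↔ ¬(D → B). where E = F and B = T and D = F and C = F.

F

Substituting E=F, B=T, D=F, C=F:
B ⊕ C = T ⊕ F = T
E → (B ⊕ C) = F → T = T
E ↔ (E → (B ⊕ C)) = F ↔ T = F
D ∨ B = F ∨ T = T
B ⊕ (D ∨ B) = T ⊕ T = F
(E ↔ (E → (B ⊕ C))) ↔ (B ⊕ (D ∨ B)) = F ↔ F = T
¬((E ↔ (E → (B ⊕ C))) ↔ (B ⊕ (D ∨ B))) = ¬T = F
E ↔ D = F ↔ F = T
B ↔ (E ↔ D) = T ↔ T = T
¬(B ↔ (E ↔ D)) = ¬T = F
¬((E ↔ (E → (B ⊕ C))) ↔ (B ⊕ (D ∨ B))) ∧ ¬(B ↔ (E ↔ D)) = F ∧ F = F
¬(¬((E ↔ (E → (B ⊕ C))) ↔ (B ⊕ (D ∨ B))) ∧ ¬(B ↔ (E ↔ D))) = ¬F = T
E ⊕ B = F ⊕ T = T
E ∨ (E ⊕ B) = F ∨ T = T
D → B = F → T = T
D ⊕ (D → B) = F ⊕ T = T
(E ∨ (E ⊕ B)) ∧ (D ⊕ (D → B)) = T ∧ T = T
((E ∨ (E ⊕ B)) ∧ (D ⊕ (D → B))) ⊕ D = T ⊕ F = T
¬(¬((E ↔ (E → (B ⊕ C))) ↔ (B ⊕ (D ∨ B))) ∧ ¬(B ↔ (E ↔ D))) ∨ (((E ∨ (E ⊕ B)) ∧ (D ⊕ (D → B))) ⊕ D) = T ∨ T = T
D → B = F → T = T
¬(D → B) = ¬T = F
(¬(¬((E ↔ (E → (B ⊕ C))) ↔ (B ⊕ (D ∨ B))) ∧ ¬(B ↔ (E ↔ D))) ∨ (((E ∨ (E ⊕ B)) ∧ (D ⊕ (D → B))) ⊕ D)) ↔ ¬(D → B) = T ↔ F = F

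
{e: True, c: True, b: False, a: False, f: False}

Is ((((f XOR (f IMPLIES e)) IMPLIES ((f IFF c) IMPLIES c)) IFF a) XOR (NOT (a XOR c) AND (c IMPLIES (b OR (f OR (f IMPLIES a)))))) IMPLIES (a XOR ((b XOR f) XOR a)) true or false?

f IMPLIES e = False IMPLIES True = True
f XOR (f IMPLIES e) = False XOR True = True
f IFF c = False IFF True = False
(f IFF c) IMPLIES c = False IMPLIES True = True
(f XOR (f IMPLIES e)) IMPLIES ((f IFF c) IMPLIES c) = True IMPLIES True = True
((f XOR (f IMPLIES e)) IMPLIES ((f IFF c) IMPLIES c)) IFF a = True IFF False = False
a XOR c = False XOR True = True
NOT (a XOR c) = NOT True = False
f IMPLIES a = False IMPLIES False = True
f OR (f IMPLIES a) = False OR True = True
b OR (f OR (f IMPLIES a)) = False OR True = True
c IMPLIES (b OR (f OR (f IMPLIES a))) = True IMPLIES True = True
NOT (a XOR c) AND (c IMPLIES (b OR (f OR (f IMPLIES a)))) = False AND True = False
(((f XOR (f IMPLIES e)) IMPLIES ((f IFF c) IMPLIES c)) IFF a) XOR (NOT (a XOR c) AND (c IMPLIES (b OR (f OR (f IMPLIES a))))) = False XOR False = False
b XOR f = False XOR False = False
(b XOR f) XOR a = False XOR False = False
a XOR ((b XOR f) XOR a) = False XOR False = False
((((f XOR (f IMPLIES e)) IMPLIES ((f IFF c) IMPLIES c)) IFF a) XOR (NOT (a XOR c) AND (c IMPLIES (b OR (f OR (f IMPLIES a)))))) IMPLIES (a XOR ((b XOR f) XOR a)) = False IMPLIES False = True

True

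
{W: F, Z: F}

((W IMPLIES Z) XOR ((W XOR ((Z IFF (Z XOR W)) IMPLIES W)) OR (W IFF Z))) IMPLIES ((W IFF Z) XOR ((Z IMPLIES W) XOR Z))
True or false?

T

Substituting W=F, Z=F:
W IMPLIES Z = F IMPLIES F = T
Z XOR W = F XOR F = F
Z IFF (Z XOR W) = F IFF F = T
(Z IFF (Z XOR W)) IMPLIES W = T IMPLIES F = F
W XOR ((Z IFF (Z XOR W)) IMPLIES W) = F XOR F = F
W IFF Z = F IFF F = T
(W XOR ((Z IFF (Z XOR W)) IMPLIES W)) OR (W IFF Z) = F OR T = T
(W IMPLIES Z) XOR ((W XOR ((Z IFF (Z XOR W)) IMPLIES W)) OR (W IFF Z)) = T XOR T = F
W IFF Z = F IFF F = T
Z IMPLIES W = F IMPLIES F = T
(Z IMPLIES W) XOR Z = T XOR F = T
(W IFF Z) XOR ((Z IMPLIES W) XOR Z) = T XOR T = F
((W IMPLIES Z) XOR ((W XOR ((Z IFF (Z XOR W)) IMPLIES W)) OR (W IFF Z))) IMPLIES ((W IFF Z) XOR ((Z IMPLIES W) XOR Z)) = F IMPLIES F = T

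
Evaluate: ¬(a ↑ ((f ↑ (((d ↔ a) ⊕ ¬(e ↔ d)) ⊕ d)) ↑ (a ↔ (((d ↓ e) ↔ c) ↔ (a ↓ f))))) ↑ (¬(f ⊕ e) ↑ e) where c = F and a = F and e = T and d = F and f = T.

Substituting c=F, a=F, e=T, d=F, f=T:
d ↔ a = F ↔ F = T
e ↔ d = T ↔ F = F
¬(e ↔ d) = ¬F = T
(d ↔ a) ⊕ ¬(e ↔ d) = T ⊕ T = F
((d ↔ a) ⊕ ¬(e ↔ d)) ⊕ d = F ⊕ F = F
f ↑ (((d ↔ a) ⊕ ¬(e ↔ d)) ⊕ d) = T ↑ F = T
d ↓ e = F ↓ T = F
(d ↓ e) ↔ c = F ↔ F = T
a ↓ f = F ↓ T = F
((d ↓ e) ↔ c) ↔ (a ↓ f) = T ↔ F = F
a ↔ (((d ↓ e) ↔ c) ↔ (a ↓ f)) = F ↔ F = T
(f ↑ (((d ↔ a) ⊕ ¬(e ↔ d)) ⊕ d)) ↑ (a ↔ (((d ↓ e) ↔ c) ↔ (a ↓ f))) = T ↑ T = F
a ↑ ((f ↑ (((d ↔ a) ⊕ ¬(e ↔ d)) ⊕ d)) ↑ (a ↔ (((d ↓ e) ↔ c) ↔ (a ↓ f)))) = F ↑ F = T
¬(a ↑ ((f ↑ (((d ↔ a) ⊕ ¬(e ↔ d)) ⊕ d)) ↑ (a ↔ (((d ↓ e) ↔ c) ↔ (a ↓ f))))) = ¬T = F
f ⊕ e = T ⊕ T = F
¬(f ⊕ e) = ¬F = T
¬(f ⊕ e) ↑ e = T ↑ T = F
¬(a ↑ ((f ↑ (((d ↔ a) ⊕ ¬(e ↔ d)) ⊕ d)) ↑ (a ↔ (((d ↓ e) ↔ c) ↔ (a ↓ f))))) ↑ (¬(f ⊕ e) ↑ e) = F ↑ F = T

T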